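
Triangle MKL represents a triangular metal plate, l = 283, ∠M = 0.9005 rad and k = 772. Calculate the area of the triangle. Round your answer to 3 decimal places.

area ≈ 85603.006

Area = ½·k·l·sin M ≈ 85603.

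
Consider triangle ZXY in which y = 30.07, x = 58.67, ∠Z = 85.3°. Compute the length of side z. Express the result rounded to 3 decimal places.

63.697

By the law of cosines, z² = x² + y² − 2·x·y·cos Z = 4057.3, so z ≈ 63.697.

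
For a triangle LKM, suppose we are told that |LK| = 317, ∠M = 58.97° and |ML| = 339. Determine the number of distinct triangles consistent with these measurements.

|ML|·sin M = 339·sin(58.97°) ≈ 290.5.
Since |ML| sin M < |LK| < |ML| (290.5 < 317 < 339), two triangles exist.

2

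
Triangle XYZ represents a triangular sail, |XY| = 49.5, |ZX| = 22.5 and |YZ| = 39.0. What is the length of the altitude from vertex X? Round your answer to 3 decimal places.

21.837

Semiperimeter s = (39 + 22.5 + 49.5)/2 = 55.5.
Heron's formula: area = √(55.5·16.5·33·6) ≈ 425.82.
The altitude from X has length 2·area/|YZ| ≈ 21.837.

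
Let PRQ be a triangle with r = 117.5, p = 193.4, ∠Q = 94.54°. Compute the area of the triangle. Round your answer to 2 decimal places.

Area = ½·p·r·sin Q ≈ 11327.

area ≈ 11326.60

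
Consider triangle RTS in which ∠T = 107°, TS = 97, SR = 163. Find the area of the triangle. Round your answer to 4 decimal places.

Law of sines: sin R = TS·sin T/SR ≈ 0.56909.
Since SR ≥ TS, only the acute value applies: ∠R ≈ 34.69°.
Then ∠S = 180° − ∠T − ∠R ≈ 38.31°.
Law of sines gives RT = SR·sin S/sin T ≈ 105.67.
Area = ½·SR·TS·sin S ≈ 4901.1.

area ≈ 4901.0981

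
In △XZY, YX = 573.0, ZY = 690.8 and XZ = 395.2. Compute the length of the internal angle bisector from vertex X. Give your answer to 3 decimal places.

t_X ≈ 333.424

By the law of cosines, cos X = (YX² + XZ² − ZY²) / (2·YX·XZ) ≈ 0.01613, so ∠X ≈ 1.555 rad.
The bisector from X has length 2·YX·XZ·cos(∠X/2)/(YX+XZ) ≈ 333.42.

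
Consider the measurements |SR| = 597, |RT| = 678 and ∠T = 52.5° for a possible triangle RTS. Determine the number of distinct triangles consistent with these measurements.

|RT|·sin T = 678·sin(52.5°) ≈ 537.9.
Since |RT| sin T < |SR| < |RT| (537.9 < 597 < 678), two triangles exist.

2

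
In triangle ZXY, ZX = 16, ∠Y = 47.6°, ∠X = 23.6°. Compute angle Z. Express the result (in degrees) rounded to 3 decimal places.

∠Z ≈ 108.800°

The third angle is ∠Z = 180° − ∠X − ∠Y = 108.80°.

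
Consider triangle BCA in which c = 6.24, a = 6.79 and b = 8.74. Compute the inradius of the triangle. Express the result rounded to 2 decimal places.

r ≈ 1.94

Semiperimeter s = (8.74 + 6.24 + 6.79)/2 = 10.885.
Heron's formula: area = √(10.885·2.145·4.645·4.095) ≈ 21.074.
Inradius = area/s = 21.074/10.885 ≈ 1.9361.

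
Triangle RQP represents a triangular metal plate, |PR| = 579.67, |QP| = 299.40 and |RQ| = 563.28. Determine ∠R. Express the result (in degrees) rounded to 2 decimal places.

30.33

By the law of cosines, cos R = (|PR|² + |RQ|² − |QP|²) / (2·|PR|·|RQ|) ≈ 0.86314, so ∠R ≈ 30.33°.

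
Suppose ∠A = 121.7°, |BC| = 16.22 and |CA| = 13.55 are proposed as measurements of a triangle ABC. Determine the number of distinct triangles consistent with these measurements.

|CA|·sin A = 13.55·sin(121.7°) ≈ 11.53.
Since ∠A is not acute, a triangle exists only if |BC| > |CA|; here |BC| > |CA|, so there is exactly one triangle.

1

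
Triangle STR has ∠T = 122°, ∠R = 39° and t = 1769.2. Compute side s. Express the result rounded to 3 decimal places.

The third angle is ∠S = 180° − ∠T − ∠R = 19.00°.
Law of sines: s = t·sin S/sin T ≈ 679.2.

679.201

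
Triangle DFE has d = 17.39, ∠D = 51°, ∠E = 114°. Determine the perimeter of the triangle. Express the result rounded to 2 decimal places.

43.62

The third angle is ∠F = 180° − ∠E − ∠D = 15.00°.
Law of sines: f = d·sin F/sin D ≈ 5.7915.
Law of sines: e = d·sin E/sin D ≈ 20.442.
Semiperimeter s = (17.39+5.7915+20.442)/2 = 21.812.
Perimeter = 17.39 + 5.7915 + 20.442 = 43.624.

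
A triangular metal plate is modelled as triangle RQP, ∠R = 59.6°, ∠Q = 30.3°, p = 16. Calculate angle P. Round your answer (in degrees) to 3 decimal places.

∠P ≈ 90.100°

The third angle is ∠P = 180° − ∠R − ∠Q = 90.10°.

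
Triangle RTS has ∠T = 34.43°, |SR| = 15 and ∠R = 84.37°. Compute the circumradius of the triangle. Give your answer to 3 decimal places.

The third angle is ∠S = 180° − ∠R − ∠T = 61.20°.
Law of sines: |TS| = |SR|·sin R/sin T ≈ 26.402.
Law of sines: |RT| = |SR|·sin S/sin T ≈ 23.248.
Circumradius = |SR|/(2 sin T) ≈ 13.265.

13.265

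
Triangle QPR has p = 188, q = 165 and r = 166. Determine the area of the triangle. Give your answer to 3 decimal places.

12803.934

Semiperimeter s = (165 + 188 + 166)/2 = 259.5.
Heron's formula: area = √(259.5·94.5·71.5·93.5) ≈ 12804.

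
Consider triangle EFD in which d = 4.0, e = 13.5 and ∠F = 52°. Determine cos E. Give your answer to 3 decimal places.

By the law of cosines, f² = d² + e² − 2·d·e·cos F = 131.76, so f ≈ 11.479.
Law of cosines again: cos E = (f² + d² − e²)/(2·f·d) ≈ -0.37561, so ∠E ≈ 112.06°.

-0.376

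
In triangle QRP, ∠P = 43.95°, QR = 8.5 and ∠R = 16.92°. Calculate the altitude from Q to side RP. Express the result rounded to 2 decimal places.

The third angle is ∠Q = 180° − ∠R − ∠P = 119.13°.
Law of sines: RP = QR·sin Q/sin P ≈ 10.698.
Law of sines: PQ = QR·sin R/sin P ≈ 3.5644.
Area = ½·QR·RP·sin R ≈ 13.233.
The altitude from Q has length 2·area/RP ≈ 2.4738.

h_Q ≈ 2.47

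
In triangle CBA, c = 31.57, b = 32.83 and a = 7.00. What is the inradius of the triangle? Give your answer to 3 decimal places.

Semiperimeter s = (31.57 + 32.83 + 7)/2 = 35.7.
Heron's formula: area = √(35.7·4.13·2.87·28.7) ≈ 110.2.
Inradius = area/s = 110.2/35.7 ≈ 3.0869.

3.087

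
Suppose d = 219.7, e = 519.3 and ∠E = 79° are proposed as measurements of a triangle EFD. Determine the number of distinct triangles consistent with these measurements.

d·sin E = 219.7·sin(79°) ≈ 215.7.
Since e ≥ d, exactly one triangle exists.

1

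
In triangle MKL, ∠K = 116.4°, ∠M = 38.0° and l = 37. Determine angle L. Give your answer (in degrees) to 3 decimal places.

The third angle is ∠L = 180° − ∠M − ∠K = 25.60°.

∠L ≈ 25.600°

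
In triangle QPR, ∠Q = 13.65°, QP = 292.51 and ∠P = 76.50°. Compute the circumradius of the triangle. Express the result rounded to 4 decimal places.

146.2555

The third angle is ∠R = 180° − ∠Q − ∠P = 89.85°.
Law of sines: PR = QP·sin Q/sin R ≈ 69.03.
Law of sines: RQ = QP·sin P/sin R ≈ 284.43.
Circumradius = QP/(2 sin R) ≈ 146.26.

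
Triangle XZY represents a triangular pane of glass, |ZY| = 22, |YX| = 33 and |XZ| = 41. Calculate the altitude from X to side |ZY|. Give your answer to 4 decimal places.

Semiperimeter s = (22 + 33 + 41)/2 = 48.
Heron's formula: area = √(48·26·15·7) ≈ 361.99.
The altitude from X has length 2·area/|ZY| ≈ 32.909.

h_X ≈ 32.9086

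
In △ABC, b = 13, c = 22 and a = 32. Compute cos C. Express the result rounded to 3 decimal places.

cos C ≈ 0.852

By the law of cosines, cos C = (a² + b² − c²) / (2·a·b) ≈ 0.85216, so ∠C ≈ 31.55°.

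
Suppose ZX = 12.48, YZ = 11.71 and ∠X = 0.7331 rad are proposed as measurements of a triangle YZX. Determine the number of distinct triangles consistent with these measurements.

ZX·sin X = 12.48·sin(0.7331 rad) ≈ 8.351.
Since ZX sin X < YZ < ZX (8.351 < 11.71 < 12.48), two triangles exist.

2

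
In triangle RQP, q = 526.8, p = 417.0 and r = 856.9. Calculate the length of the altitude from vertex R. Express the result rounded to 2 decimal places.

Semiperimeter s = (856.9 + 526.8 + 417)/2 = 900.35.
Heron's formula: area = √(900.35·43.45·373.55·483.35) ≈ 84044.
The altitude from R has length 2·area/r ≈ 196.16.

196.16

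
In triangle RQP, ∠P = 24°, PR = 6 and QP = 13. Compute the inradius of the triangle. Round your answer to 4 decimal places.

By the law of cosines, RQ² = QP² + PR² − 2·QP·PR·cos P = 62.487, so RQ ≈ 7.9049.
Area = ½·QP·PR·sin P ≈ 15.863.
Semiperimeter s = (13+6+7.9049)/2 = 13.452.
Inradius = area/s = 15.863/13.452 ≈ 1.1792.

1.1792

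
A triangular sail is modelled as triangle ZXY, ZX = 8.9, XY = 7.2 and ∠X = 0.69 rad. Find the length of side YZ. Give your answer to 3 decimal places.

By the law of cosines, YZ² = ZX² + XY² − 2·ZX·XY·cos X = 32.207, so YZ ≈ 5.6751.

5.675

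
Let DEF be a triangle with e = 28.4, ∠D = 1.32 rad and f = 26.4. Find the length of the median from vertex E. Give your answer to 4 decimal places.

By the law of cosines, d² = e² + f² − 2·e·f·cos D = 1131.4, so d ≈ 33.636.
Median from E: ½√(2·f² + 2·d² − e²) ≈ 26.693.

m_E ≈ 26.6932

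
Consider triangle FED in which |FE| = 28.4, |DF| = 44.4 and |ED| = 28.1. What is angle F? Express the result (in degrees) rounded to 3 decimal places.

By the law of cosines, cos F = (|DF|² + |FE|² − |ED|²) / (2·|DF|·|FE|) ≈ 0.78841, so ∠F ≈ 37.96°.

37.963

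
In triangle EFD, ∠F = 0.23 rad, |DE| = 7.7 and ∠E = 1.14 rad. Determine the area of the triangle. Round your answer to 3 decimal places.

The third angle is ∠D = π − ∠E − ∠F = 1.772 rad.
Law of sines: |FD| = |DE|·sin E/sin F ≈ 30.689.
Law of sines: |EF| = |DE|·sin D/sin F ≈ 33.097.
Area = ½·|DE|·|FD|·sin D ≈ 115.78.

115.780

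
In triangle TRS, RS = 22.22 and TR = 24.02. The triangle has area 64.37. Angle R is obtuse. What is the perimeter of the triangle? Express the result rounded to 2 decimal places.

From area = ½·TR·RS·sin R, we get sin R = 2·area/(TR·RS) ≈ 0.24121.
Taking the obtuse solution, ∠R ≈ 166.04°.
Law of cosines then gives ST ≈ 45.898.
Perimeter = 22.22 + 45.898 + 24.02 = 92.138.

92.14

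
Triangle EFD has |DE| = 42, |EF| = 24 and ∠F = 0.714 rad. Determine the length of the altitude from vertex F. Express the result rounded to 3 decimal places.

h_F ≈ 21.362

Law of sines: sin D = |EF|·sin F/|DE| ≈ 0.37421.
Since |DE| ≥ |EF|, only the acute value applies: ∠D ≈ 0.384 rad.
Then ∠E = π − ∠F − ∠D ≈ 2.044 rad.
Law of sines gives |FD| = |DE|·sin E/sin F ≈ 57.086.
Area = ½·|DE|·|EF|·sin E ≈ 448.61.
The altitude from F has length 2·area/|DE| ≈ 21.362.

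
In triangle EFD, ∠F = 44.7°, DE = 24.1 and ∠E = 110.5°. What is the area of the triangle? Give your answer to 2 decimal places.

The third angle is ∠D = 180° − ∠E − ∠F = 24.80°.
Law of sines: FD = DE·sin E/sin F ≈ 32.093.
Law of sines: EF = DE·sin D/sin F ≈ 14.371.
Area = ½·DE·FD·sin D ≈ 162.21.

162.21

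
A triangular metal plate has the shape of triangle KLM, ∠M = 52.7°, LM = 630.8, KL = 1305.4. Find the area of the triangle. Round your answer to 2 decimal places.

398257.42

Law of sines: sin K = LM·sin M/KL ≈ 0.38439.
Since KL ≥ LM, only the acute value applies: ∠K ≈ 22.61°.
Then ∠L = 180° − ∠M − ∠K ≈ 104.69°.
Law of sines gives MK = KL·sin L/sin M ≈ 1587.4.
Area = ½·KL·LM·sin L ≈ 3.9826e+05.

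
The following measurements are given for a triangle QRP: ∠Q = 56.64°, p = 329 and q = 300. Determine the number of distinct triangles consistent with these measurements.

p·sin Q = 329·sin(56.64°) ≈ 274.8.
Since p sin Q < q < p (274.8 < 300 < 329), two triangles exist.

2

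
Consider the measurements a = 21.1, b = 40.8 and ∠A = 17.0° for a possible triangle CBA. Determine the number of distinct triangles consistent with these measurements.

b·sin A = 40.8·sin(17.0°) ≈ 11.93.
Since b sin A < a < b (11.93 < 21.1 < 40.8), two triangles exist.

2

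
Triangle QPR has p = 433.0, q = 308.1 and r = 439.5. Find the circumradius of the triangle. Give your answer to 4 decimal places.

By the law of cosines, cos Q = (p² + r² − q²) / (2·p·r) ≈ 0.75071, so ∠Q ≈ 41.35°.
Circumradius = q/(2 sin Q) ≈ 233.18.

233.1839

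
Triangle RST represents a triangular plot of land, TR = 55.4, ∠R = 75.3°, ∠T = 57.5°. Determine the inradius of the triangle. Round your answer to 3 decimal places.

r ≈ 17.762

The third angle is ∠S = 180° − ∠T − ∠R = 47.20°.
Law of sines: ST = TR·sin R/sin S ≈ 73.033.
Law of sines: RS = TR·sin T/sin S ≈ 63.68.
Area = ½·TR·ST·sin T ≈ 1706.2.
Semiperimeter s = (73.033+55.4+63.68)/2 = 96.057.
Inradius = area/s = 1706.2/96.057 ≈ 17.762.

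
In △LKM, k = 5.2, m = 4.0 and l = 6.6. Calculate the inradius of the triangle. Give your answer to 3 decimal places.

Semiperimeter s = (6.6 + 5.2 + 4)/2 = 7.9.
Heron's formula: area = √(7.9·1.3·2.7·3.9) ≈ 10.399.
Inradius = area/s = 10.399/7.9 ≈ 1.3164.

r ≈ 1.316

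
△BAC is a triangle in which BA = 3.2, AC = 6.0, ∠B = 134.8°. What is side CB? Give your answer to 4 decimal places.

Law of sines: sin C = BA·sin B/AC ≈ 0.37844.
Since AC ≥ BA, only the acute value applies: ∠C ≈ 22.24°.
Then ∠A = 180° − ∠B − ∠C ≈ 22.96°.
Law of sines gives CB = AC·sin A/sin B ≈ 3.2989.

3.2989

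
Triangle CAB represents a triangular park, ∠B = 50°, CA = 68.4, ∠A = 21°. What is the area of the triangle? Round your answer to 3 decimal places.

The third angle is ∠C = 180° − ∠A − ∠B = 109.00°.
Law of sines: AB = CA·sin C/sin B ≈ 84.425.
Law of sines: BC = CA·sin A/sin B ≈ 31.999.
Area = ½·CA·AB·sin A ≈ 1034.7.

1034.731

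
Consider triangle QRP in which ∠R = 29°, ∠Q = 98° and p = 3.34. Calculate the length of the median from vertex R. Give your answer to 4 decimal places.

m_R ≈ 3.6230

The third angle is ∠P = 180° − ∠Q − ∠R = 53.00°.
Law of sines: q = p·sin Q/sin P ≈ 4.1414.
Law of sines: r = p·sin R/sin P ≈ 2.0275.
Median from R: ½√(2·p² + 2·q² − r²) ≈ 3.623.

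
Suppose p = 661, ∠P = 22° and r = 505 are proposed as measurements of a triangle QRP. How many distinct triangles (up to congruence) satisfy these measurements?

1

r·sin P = 505·sin(22°) ≈ 189.2.
Since p ≥ r, exactly one triangle exists.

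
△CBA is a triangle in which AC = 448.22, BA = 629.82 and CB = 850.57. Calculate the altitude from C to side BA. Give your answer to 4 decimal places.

Semiperimeter s = (629.82 + 448.22 + 850.57)/2 = 964.31.
Heron's formula: area = √(964.31·334.49·516.09·113.74) ≈ 1.376e+05.
The altitude from C has length 2·area/BA ≈ 436.93.

h_C ≈ 436.9349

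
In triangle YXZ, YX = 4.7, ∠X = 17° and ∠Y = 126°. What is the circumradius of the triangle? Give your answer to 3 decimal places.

R ≈ 3.905

The third angle is ∠Z = 180° − ∠Y − ∠X = 37.00°.
Law of sines: XZ = YX·sin Y/sin Z ≈ 6.3182.
Law of sines: ZY = YX·sin X/sin Z ≈ 2.2833.
Circumradius = YX/(2 sin Z) ≈ 3.9049.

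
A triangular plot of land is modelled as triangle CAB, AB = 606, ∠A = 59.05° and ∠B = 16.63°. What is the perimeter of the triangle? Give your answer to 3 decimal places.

The third angle is ∠C = 180° − ∠A − ∠B = 104.32°.
Law of sines: BC = AB·sin A/sin C ≈ 536.38.
Law of sines: CA = AB·sin B/sin C ≈ 178.99.
Semiperimeter s = (606+536.38+178.99)/2 = 660.69.
Perimeter = 606 + 536.38 + 178.99 = 1321.4.

perimeter ≈ 1321.374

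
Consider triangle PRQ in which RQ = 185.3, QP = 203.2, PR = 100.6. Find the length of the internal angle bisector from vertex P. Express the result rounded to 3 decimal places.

By the law of cosines, cos P = (QP² + PR² − RQ²) / (2·QP·PR) ≈ 0.41763, so ∠P ≈ 65.31°.
The bisector from P has length 2·QP·PR·cos(∠P/2)/(QP+PR) ≈ 113.3.

t_P ≈ 113.300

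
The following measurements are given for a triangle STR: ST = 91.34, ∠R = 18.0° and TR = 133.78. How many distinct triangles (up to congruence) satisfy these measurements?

2

TR·sin R = 133.78·sin(18.0°) ≈ 41.34.
Since TR sin R < ST < TR (41.34 < 91.34 < 133.78), two triangles exist.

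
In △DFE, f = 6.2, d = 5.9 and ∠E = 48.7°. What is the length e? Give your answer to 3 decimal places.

By the law of cosines, e² = d² + f² − 2·d·f·cos E = 24.964, so e ≈ 4.9964.

4.996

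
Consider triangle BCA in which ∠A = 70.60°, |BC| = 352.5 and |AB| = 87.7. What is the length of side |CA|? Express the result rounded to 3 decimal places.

Law of sines: sin C = |AB|·sin A/|BC| ≈ 0.23467.
Since |BC| ≥ |AB|, only the acute value applies: ∠C ≈ 13.57°.
Then ∠B = 180° − ∠A − ∠C ≈ 95.83°.
Law of sines gives |CA| = |BC|·sin B/sin A ≈ 371.79.

371.787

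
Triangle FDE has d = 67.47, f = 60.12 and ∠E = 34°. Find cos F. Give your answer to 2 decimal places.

0.46

By the law of cosines, e² = f² + d² − 2·f·d·cos E = 1441, so e ≈ 37.96.
Law of cosines again: cos F = (d² + e² − f²)/(2·d·e) ≈ 0.46439, so ∠F ≈ 62.33°.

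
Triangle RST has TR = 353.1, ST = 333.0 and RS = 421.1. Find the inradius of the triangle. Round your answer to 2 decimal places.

r ≈ 102.89

Semiperimeter s = (333 + 353.1 + 421.1)/2 = 553.6.
Heron's formula: area = √(553.6·220.6·200.5·132.5) ≈ 56959.
Inradius = area/s = 56959/553.6 ≈ 102.89.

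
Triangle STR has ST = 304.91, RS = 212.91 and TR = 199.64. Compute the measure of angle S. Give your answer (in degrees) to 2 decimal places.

By the law of cosines, cos S = (RS² + ST² − TR²) / (2·RS·ST) ≈ 0.75822, so ∠S ≈ 40.69°.

40.69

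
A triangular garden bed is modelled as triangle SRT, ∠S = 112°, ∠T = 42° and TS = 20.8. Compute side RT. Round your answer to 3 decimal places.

43.993

The third angle is ∠R = 180° − ∠T − ∠S = 26.00°.
Law of sines: RT = TS·sin S/sin R ≈ 43.993.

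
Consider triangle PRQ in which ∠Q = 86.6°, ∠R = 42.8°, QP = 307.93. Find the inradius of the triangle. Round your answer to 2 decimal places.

The third angle is ∠P = 180° − ∠R − ∠Q = 50.60°.
Law of sines: RQ = QP·sin P/sin R ≈ 350.21.
Law of sines: PR = QP·sin Q/sin R ≈ 452.41.
Area = ½·QP·RQ·sin Q ≈ 53825.
Semiperimeter s = (350.21+307.93+452.41)/2 = 555.28.
Inradius = area/s = 53825/555.28 ≈ 96.934.

96.93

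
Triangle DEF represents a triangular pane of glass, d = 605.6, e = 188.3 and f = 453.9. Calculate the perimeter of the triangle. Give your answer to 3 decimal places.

perimeter ≈ 1247.800

Perimeter = 605.6 + 188.3 + 453.9 = 1247.8.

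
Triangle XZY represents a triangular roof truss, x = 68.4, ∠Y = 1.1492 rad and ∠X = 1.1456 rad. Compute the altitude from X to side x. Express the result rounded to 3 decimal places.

The third angle is ∠Z = π − ∠Y − ∠X = 0.8468 rad.
Law of sines: z = x·sin Z/sin X ≈ 56.251.
Law of sines: y = x·sin Y/sin X ≈ 68.511.
Area = ½·x·z·sin Y ≈ 1755.3.
The altitude from X has length 2·area/x ≈ 51.326.

h_X ≈ 51.326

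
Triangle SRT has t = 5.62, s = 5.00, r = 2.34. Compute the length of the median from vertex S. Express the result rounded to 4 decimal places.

3.5043

Median from S: ½√(2·r² + 2·t² − s²) ≈ 3.5043.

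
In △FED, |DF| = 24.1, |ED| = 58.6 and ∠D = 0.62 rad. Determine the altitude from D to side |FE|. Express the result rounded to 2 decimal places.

By the law of cosines, |FE|² = |ED|² + |DF|² − 2·|ED|·|DF|·cos D = 1716, so |FE| ≈ 41.424.
Area = ½·|ED|·|DF|·sin D ≈ 410.29.
The altitude from D has length 2·area/|FE| ≈ 19.809.

h_D ≈ 19.81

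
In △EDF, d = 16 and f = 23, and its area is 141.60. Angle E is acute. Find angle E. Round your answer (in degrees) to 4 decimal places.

From area = ½·d·f·sin E, we get sin E = 2·area/(d·f) ≈ 0.76957.
Taking the acute solution, ∠E ≈ 50.31°.

50.3149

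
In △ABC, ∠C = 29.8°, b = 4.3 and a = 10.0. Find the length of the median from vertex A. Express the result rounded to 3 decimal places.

m_A ≈ 2.485

By the law of cosines, c² = a² + b² − 2·a·b·cos C = 43.862, so c ≈ 6.6229.
Median from A: ½√(2·b² + 2·c² − a²) ≈ 2.4852.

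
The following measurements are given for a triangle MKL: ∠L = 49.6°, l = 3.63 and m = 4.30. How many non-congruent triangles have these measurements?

2

m·sin L = 4.30·sin(49.6°) ≈ 3.275.
Since m sin L < l < m (3.275 < 3.63 < 4.30), two triangles exist.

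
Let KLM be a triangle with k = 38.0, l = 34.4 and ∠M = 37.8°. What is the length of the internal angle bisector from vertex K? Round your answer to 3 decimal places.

By the law of cosines, m² = k² + l² − 2·k·l·cos M = 561.58, so m ≈ 23.698.
Law of cosines again: cos K = (l² + m² − k²)/(2·l·m) ≈ 0.18458, so ∠K ≈ 79.36°.
The bisector from K has length 2·l·m·cos(∠K/2)/(l+m) ≈ 21.597.

t_K ≈ 21.597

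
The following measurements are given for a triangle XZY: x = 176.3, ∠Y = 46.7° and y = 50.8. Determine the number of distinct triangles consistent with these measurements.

0

x·sin Y = 176.3·sin(46.7°) ≈ 128.3.
Since y = 50.8 < 128.3 = x sin Y, no triangle exists.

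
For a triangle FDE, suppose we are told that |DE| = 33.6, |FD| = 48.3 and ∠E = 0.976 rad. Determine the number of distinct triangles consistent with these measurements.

|DE|·sin E = 33.6·sin(0.976 rad) ≈ 27.83.
Since |FD| ≥ |DE|, exactly one triangle exists.

1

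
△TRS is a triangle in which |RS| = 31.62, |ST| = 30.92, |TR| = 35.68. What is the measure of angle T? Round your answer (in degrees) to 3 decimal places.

56.142

By the law of cosines, cos T = (|ST|² + |TR|² − |RS|²) / (2·|ST|·|TR|) ≈ 0.55713, so ∠T ≈ 56.14°.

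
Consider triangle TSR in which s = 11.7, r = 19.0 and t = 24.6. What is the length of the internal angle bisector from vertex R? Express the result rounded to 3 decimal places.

By the law of cosines, cos R = (t² + s² − r²) / (2·t·s) ≈ 0.66196, so ∠R ≈ 48.55°.
The bisector from R has length 2·t·s·cos(∠R/2)/(t+s) ≈ 14.456.

14.456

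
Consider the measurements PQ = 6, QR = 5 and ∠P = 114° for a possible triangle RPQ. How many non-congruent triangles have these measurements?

0

PQ·sin P = 6·sin(114°) ≈ 5.481.
Since ∠P is not acute, a triangle exists only if QR > PQ; here QR ≤ PQ, so there is no triangle.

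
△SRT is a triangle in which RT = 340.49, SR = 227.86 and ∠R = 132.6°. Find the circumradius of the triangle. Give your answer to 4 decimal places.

354.8324

By the law of cosines, TS² = SR² + RT² − 2·SR·RT·cos R = 2.7288e+05, so TS ≈ 522.38.
Area = ½·SR·RT·sin R ≈ 28555.
Circumradius = TS/(2 sin R) ≈ 354.83.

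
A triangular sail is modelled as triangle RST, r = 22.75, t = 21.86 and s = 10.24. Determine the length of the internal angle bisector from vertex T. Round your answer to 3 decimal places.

By the law of cosines, cos T = (r² + s² − t²) / (2·r·s) ≈ 0.31027, so ∠T ≈ 71.92°.
The bisector from T has length 2·r·s·cos(∠T/2)/(r+s) ≈ 11.431.

11.431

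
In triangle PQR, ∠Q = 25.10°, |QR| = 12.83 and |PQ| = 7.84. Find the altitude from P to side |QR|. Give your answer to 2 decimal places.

h_P ≈ 3.33

By the law of cosines, |RP|² = |PQ|² + |QR|² − 2·|PQ|·|QR|·cos Q = 43.897, so |RP| ≈ 6.6255.
Area = ½·|PQ|·|QR|·sin Q ≈ 21.335.
The altitude from P has length 2·area/|QR| ≈ 3.3257.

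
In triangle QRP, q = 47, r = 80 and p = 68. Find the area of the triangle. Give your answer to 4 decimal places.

area ≈ 1594.3293

Semiperimeter s = (47 + 80 + 68)/2 = 97.5.
Heron's formula: area = √(97.5·50.5·17.5·29.5) ≈ 1594.3.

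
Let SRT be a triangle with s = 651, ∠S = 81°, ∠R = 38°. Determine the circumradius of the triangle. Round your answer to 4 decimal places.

329.5574

The third angle is ∠T = 180° − ∠S − ∠R = 61.00°.
Law of sines: r = s·sin R/sin S ≈ 405.79.
Law of sines: t = s·sin T/sin S ≈ 576.47.
Circumradius = s/(2 sin S) ≈ 329.56.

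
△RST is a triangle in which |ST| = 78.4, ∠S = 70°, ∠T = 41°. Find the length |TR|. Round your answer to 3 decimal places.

The third angle is ∠R = 180° − ∠S − ∠T = 69.00°.
Law of sines: |TR| = |ST|·sin S/sin R ≈ 78.913.

78.913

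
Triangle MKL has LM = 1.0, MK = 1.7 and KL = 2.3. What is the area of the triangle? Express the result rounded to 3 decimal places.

area ≈ 0.775

Semiperimeter s = (2.3 + 1 + 1.7)/2 = 2.5.
Heron's formula: area = √(2.5·0.2·1.5·0.8) ≈ 0.7746.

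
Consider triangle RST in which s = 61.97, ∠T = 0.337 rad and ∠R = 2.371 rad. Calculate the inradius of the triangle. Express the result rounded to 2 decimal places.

9.86

The third angle is ∠S = π − ∠T − ∠R = 0.434 rad.
Law of sines: r = s·sin R/sin S ≈ 102.74.
Law of sines: t = s·sin T/sin S ≈ 48.772.
Area = ½·s·r·sin T ≈ 1052.6.
Semiperimeter p = (102.74+61.97+48.772)/2 = 106.74.
Inradius = area/p = 1052.6/106.74 ≈ 9.8615.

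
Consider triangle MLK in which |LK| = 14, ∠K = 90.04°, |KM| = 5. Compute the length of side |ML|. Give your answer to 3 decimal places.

By the law of cosines, |ML|² = |LK|² + |KM|² − 2·|LK|·|KM|·cos K = 221.1, so |ML| ≈ 14.869.

14.869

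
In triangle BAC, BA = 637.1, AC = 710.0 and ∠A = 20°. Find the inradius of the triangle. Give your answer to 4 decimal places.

r ≈ 97.1923

By the law of cosines, CB² = BA² + AC² − 2·BA·AC·cos A = 59873, so CB ≈ 244.69.
Area = ½·BA·AC·sin A ≈ 77355.
Semiperimeter s = (710+244.69+637.1)/2 = 795.9.
Inradius = area/s = 77355/795.9 ≈ 97.192.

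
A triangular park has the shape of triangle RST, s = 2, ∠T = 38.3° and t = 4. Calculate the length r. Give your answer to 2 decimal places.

5.37

Law of sines: sin S = s·sin T/t ≈ 0.30989.
Since t ≥ s, only the acute value applies: ∠S ≈ 18.05°.
Then ∠R = 180° − ∠T − ∠S ≈ 123.65°.
Law of sines gives r = t·sin R/sin T ≈ 5.3726.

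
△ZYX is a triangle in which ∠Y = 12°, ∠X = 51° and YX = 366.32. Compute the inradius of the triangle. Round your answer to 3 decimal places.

The third angle is ∠Z = 180° − ∠Y − ∠X = 117.00°.
Law of sines: XZ = YX·sin Y/sin Z ≈ 85.479.
Law of sines: ZY = YX·sin X/sin Z ≈ 319.51.
Area = ½·YX·XZ·sin X ≈ 12167.
Semiperimeter s = (366.32+85.479+319.51)/2 = 385.65.
Inradius = area/s = 12167/385.65 ≈ 31.55.

r ≈ 31.550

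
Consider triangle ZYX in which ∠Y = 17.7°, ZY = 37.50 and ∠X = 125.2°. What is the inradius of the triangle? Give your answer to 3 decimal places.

3.988

The third angle is ∠Z = 180° − ∠Y − ∠X = 37.10°.
Law of sines: YX = ZY·sin Z/sin X ≈ 27.682.
Law of sines: XZ = ZY·sin Y/sin X ≈ 13.953.
Area = ½·ZY·YX·sin Y ≈ 157.81.
Semiperimeter s = (27.682+13.953+37.5)/2 = 39.567.
Inradius = area/s = 157.81/39.567 ≈ 3.9883.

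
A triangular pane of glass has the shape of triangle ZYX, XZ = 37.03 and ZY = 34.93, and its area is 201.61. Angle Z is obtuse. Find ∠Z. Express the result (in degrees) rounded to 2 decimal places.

161.84

From area = ½·XZ·ZY·sin Z, we get sin Z = 2·area/(XZ·ZY) ≈ 0.31174.
Taking the obtuse solution, ∠Z ≈ 161.84°.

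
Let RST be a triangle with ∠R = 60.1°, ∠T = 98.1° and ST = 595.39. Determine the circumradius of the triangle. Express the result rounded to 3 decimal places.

The third angle is ∠S = 180° − ∠T − ∠R = 21.80°.
Law of sines: TR = ST·sin S/sin R ≈ 255.06.
Law of sines: RS = ST·sin T/sin R ≈ 679.95.
Circumradius = ST/(2 sin R) ≈ 343.4.

343.403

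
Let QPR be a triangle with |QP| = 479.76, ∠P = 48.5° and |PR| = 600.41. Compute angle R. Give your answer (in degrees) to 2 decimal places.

By the law of cosines, |RQ|² = |QP|² + |PR|² − 2·|QP|·|PR|·cos P = 2.0892e+05, so |RQ| ≈ 457.08.
Law of cosines again: cos R = (|PR|² + |RQ|² − |QP|²)/(2·|PR|·|RQ|) ≈ 0.61808, so ∠R ≈ 51.82°.

∠R ≈ 51.82°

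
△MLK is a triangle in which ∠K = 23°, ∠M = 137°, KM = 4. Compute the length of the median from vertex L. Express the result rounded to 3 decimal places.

m_L ≈ 6.185

The third angle is ∠L = 180° − ∠K − ∠M = 20.00°.
Law of sines: LK = KM·sin M/sin L ≈ 7.9761.
Law of sines: ML = KM·sin K/sin L ≈ 4.5697.
Median from L: ½√(2·ML² + 2·LK² − KM²) ≈ 6.1847.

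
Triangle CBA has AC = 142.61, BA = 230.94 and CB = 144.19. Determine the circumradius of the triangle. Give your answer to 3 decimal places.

By the law of cosines, cos C = (AC² + CB² − BA²) / (2·AC·CB) ≈ -0.29677, so ∠C ≈ 107.26°.
Circumradius = BA/(2 sin C) ≈ 120.92.

120.917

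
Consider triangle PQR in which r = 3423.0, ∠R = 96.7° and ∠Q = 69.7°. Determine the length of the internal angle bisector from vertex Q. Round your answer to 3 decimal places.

t_Q ≈ 1075.516

The third angle is ∠P = 180° − ∠Q − ∠R = 13.60°.
Law of sines: p = r·sin P/sin R ≈ 810.43.
Law of sines: q = r·sin Q/sin R ≈ 3232.5.
The bisector from Q has length 2·r·p·cos(∠Q/2)/(r+p) ≈ 1075.5.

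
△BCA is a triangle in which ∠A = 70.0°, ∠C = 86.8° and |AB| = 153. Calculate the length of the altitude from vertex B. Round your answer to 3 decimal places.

143.773

The third angle is ∠B = 180° − ∠C − ∠A = 23.20°.
Law of sines: |CA| = |AB|·sin B/sin C ≈ 60.367.
Law of sines: |BC| = |AB|·sin A/sin C ≈ 144.
Area = ½·|AB|·|CA|·sin A ≈ 4339.6.
The altitude from B has length 2·area/|CA| ≈ 143.77.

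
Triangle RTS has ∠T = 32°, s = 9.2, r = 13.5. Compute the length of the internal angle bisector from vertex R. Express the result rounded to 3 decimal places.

By the law of cosines, t² = s² + r² − 2·s·r·cos T = 56.235, so t ≈ 7.499.
Law of cosines again: cos R = (t² + s² − r²)/(2·t·s) ≈ -0.29986, so ∠R ≈ 107.45°.
The bisector from R has length 2·t·s·cos(∠R/2)/(t+s) ≈ 4.8889.

t_R ≈ 4.889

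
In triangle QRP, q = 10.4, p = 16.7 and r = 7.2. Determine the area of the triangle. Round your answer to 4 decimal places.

Semiperimeter s = (10.4 + 7.2 + 16.7)/2 = 17.15.
Heron's formula: area = √(17.15·6.75·9.95·0.45) ≈ 22.767.

22.7668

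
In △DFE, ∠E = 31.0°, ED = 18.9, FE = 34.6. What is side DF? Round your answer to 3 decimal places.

By the law of cosines, DF² = FE² + ED² − 2·FE·ED·cos E = 433.3, so DF ≈ 20.816.

20.816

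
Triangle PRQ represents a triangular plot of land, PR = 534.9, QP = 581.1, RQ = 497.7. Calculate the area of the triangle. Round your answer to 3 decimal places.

Semiperimeter s = (497.7 + 581.1 + 534.9)/2 = 806.85.
Heron's formula: area = √(806.85·309.15·225.75·271.95) ≈ 1.2375e+05.

area ≈ 123748.356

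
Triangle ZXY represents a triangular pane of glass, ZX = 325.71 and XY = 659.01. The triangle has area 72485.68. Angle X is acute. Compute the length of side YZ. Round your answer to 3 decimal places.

473.073

From area = ½·ZX·XY·sin X, we get sin X = 2·area/(ZX·XY) ≈ 0.67540.
Taking the acute solution, ∠X ≈ 42.48°.
Law of cosines then gives YZ ≈ 473.07.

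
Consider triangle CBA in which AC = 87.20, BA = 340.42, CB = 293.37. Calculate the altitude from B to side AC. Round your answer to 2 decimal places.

h_B ≈ 264.27

Semiperimeter s = (340.42 + 87.2 + 293.37)/2 = 360.5.
Heron's formula: area = √(360.5·20.075·273.3·67.125) ≈ 11522.
The altitude from B has length 2·area/AC ≈ 264.27.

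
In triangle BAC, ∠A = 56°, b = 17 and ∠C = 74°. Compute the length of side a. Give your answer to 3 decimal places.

The third angle is ∠B = 180° − ∠A − ∠C = 50.00°.
Law of sines: a = b·sin A/sin B ≈ 18.398.

18.398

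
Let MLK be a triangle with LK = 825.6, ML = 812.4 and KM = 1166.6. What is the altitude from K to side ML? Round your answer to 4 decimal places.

Semiperimeter s = (825.6 + 1166.6 + 812.4)/2 = 1402.3.
Heron's formula: area = √(1402.3·576.7·235.7·589.9) ≈ 3.3532e+05.
The altitude from K has length 2·area/ML ≈ 825.51.

h_K ≈ 825.5141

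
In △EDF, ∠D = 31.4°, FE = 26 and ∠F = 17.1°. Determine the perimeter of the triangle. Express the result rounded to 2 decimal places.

The third angle is ∠E = 180° − ∠D − ∠F = 131.50°.
Law of sines: DF = FE·sin E/sin D ≈ 37.375.
Law of sines: ED = FE·sin F/sin D ≈ 14.674.
Semiperimeter s = (37.375+26+14.674)/2 = 39.024.
Perimeter = 37.375 + 26 + 14.674 = 78.049.

78.05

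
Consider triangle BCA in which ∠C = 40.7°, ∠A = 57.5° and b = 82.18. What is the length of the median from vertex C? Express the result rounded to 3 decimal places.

The third angle is ∠B = 180° − ∠C − ∠A = 81.80°.
Law of sines: c = b·sin C/sin B ≈ 54.143.
Law of sines: a = b·sin A/sin B ≈ 70.026.
Median from C: ½√(2·a² + 2·b² − c²) ≈ 71.384.

m_C ≈ 71.384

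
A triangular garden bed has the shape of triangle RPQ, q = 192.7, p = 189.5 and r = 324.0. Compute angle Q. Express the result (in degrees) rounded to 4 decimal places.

∠Q ≈ 32.3365°

By the law of cosines, cos Q = (r² + p² − q²) / (2·r·p) ≈ 0.84492, so ∠Q ≈ 32.34°.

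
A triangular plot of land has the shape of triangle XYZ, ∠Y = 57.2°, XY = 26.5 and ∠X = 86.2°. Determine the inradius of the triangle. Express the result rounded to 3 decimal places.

The third angle is ∠Z = 180° − ∠X − ∠Y = 36.60°.
Law of sines: YZ = XY·sin X/sin Z ≈ 44.349.
Law of sines: ZX = XY·sin Y/sin Z ≈ 37.36.
Area = ½·XY·YZ·sin Y ≈ 493.93.
Semiperimeter s = (44.349+37.36+26.5)/2 = 54.104.
Inradius = area/s = 493.93/54.104 ≈ 9.1293.

9.129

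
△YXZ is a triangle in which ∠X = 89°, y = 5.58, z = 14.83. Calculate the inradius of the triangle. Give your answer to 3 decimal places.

By the law of cosines, x² = z² + y² − 2·z·y·cos X = 248.18, so x ≈ 15.754.
Area = ½·z·y·sin X ≈ 41.369.
Semiperimeter s = (5.58+15.754+14.83)/2 = 18.082.
Inradius = area/s = 41.369/18.082 ≈ 2.2879.

r ≈ 2.288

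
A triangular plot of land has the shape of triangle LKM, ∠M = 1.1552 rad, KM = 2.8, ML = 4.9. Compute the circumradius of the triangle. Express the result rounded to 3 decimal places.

By the law of cosines, LK² = KM² + ML² − 2·KM·ML·cos M = 20.771, so LK ≈ 4.5576.
Area = ½·KM·ML·sin M ≈ 6.276.
Circumradius = LK/(2 sin M) ≈ 2.4908.

R ≈ 2.491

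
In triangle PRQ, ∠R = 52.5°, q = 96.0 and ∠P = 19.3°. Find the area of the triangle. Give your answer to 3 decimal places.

area ≈ 1271.917

The third angle is ∠Q = 180° − ∠P − ∠R = 108.20°.
Law of sines: p = q·sin P/sin Q ≈ 33.4.
Law of sines: r = q·sin R/sin Q ≈ 80.173.
Area = ½·q·p·sin R ≈ 1271.9.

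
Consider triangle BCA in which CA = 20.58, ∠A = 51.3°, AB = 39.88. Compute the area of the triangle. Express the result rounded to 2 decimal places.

Area = ½·CA·AB·sin A ≈ 320.26.

320.26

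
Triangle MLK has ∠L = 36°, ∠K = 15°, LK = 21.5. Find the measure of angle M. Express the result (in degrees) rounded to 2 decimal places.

The third angle is ∠M = 180° − ∠L − ∠K = 129.00°.

129.00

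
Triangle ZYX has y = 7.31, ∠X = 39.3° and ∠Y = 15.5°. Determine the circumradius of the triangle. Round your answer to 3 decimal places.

The third angle is ∠Z = 180° − ∠Y − ∠X = 125.20°.
Law of sines: z = y·sin Z/sin Y ≈ 22.352.
Law of sines: x = y·sin X/sin Y ≈ 17.325.
Circumradius = y/(2 sin Y) ≈ 13.677.

13.677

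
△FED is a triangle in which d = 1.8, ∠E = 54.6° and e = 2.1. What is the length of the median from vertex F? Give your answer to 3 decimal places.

m_F ≈ 1.485

Law of sines: sin D = d·sin E/e ≈ 0.69868.
Since e ≥ d, only the acute value applies: ∠D ≈ 44.32°.
Then ∠F = 180° − ∠E − ∠D ≈ 81.08°.
Law of sines gives f = e·sin F/sin E ≈ 2.5451.
Median from F: ½√(2·e² + 2·d² − f²) ≈ 1.4851.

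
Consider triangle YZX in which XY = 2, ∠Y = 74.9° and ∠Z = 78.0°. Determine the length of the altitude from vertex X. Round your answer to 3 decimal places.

The third angle is ∠X = 180° − ∠Y − ∠Z = 27.10°.
Law of sines: ZX = XY·sin Y/sin Z ≈ 1.9741.
Law of sines: YZ = XY·sin X/sin Z ≈ 0.93144.
Area = ½·XY·ZX·sin X ≈ 0.89928.
The altitude from X has length 2·area/YZ ≈ 1.9309.

1.931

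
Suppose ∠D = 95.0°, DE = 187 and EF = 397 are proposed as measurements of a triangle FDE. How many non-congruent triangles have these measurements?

DE·sin D = 187·sin(95.0°) ≈ 186.3.
Since ∠D is not acute, a triangle exists only if EF > DE; here EF > DE, so there is exactly one triangle.

1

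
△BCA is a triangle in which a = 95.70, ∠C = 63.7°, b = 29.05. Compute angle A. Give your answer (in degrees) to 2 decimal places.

By the law of cosines, c² = a² + b² − 2·a·b·cos C = 7538.8, so c ≈ 86.827.
Law of cosines again: cos A = (b² + c² − a²)/(2·b·c) ≈ -0.15378, so ∠A ≈ 98.85°.

98.85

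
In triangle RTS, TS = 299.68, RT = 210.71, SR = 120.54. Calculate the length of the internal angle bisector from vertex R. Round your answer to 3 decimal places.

By the law of cosines, cos R = (SR² + RT² − TS²) / (2·SR·RT) ≈ -0.60789, so ∠R ≈ 2.224 rad.
The bisector from R has length 2·SR·RT·cos(∠R/2)/(SR+RT) ≈ 67.902.

67.902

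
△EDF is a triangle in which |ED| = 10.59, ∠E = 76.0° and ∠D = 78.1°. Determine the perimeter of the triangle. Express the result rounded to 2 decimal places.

The third angle is ∠F = 180° − ∠E − ∠D = 25.90°.
Law of sines: |DF| = |ED|·sin E/sin F ≈ 23.524.
Law of sines: |FE| = |ED|·sin D/sin F ≈ 23.723.
Semiperimeter s = (23.524+23.723+10.59)/2 = 28.919.
Perimeter = 23.524 + 23.723 + 10.59 = 57.838.

57.84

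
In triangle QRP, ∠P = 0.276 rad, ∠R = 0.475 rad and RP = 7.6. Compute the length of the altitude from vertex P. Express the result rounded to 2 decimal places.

The third angle is ∠Q = π − ∠R − ∠P = 2.391 rad.
Law of sines: PQ = RP·sin R/sin Q ≈ 5.0937.
Law of sines: QR = RP·sin P/sin Q ≈ 3.0351.
Area = ½·RP·PQ·sin P ≈ 5.2747.
The altitude from P has length 2·area/QR ≈ 3.4758.

3.48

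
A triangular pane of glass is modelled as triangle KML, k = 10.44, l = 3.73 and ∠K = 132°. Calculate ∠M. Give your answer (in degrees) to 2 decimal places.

Law of sines: sin L = l·sin K/k ≈ 0.26551.
Since k ≥ l, only the acute value applies: ∠L ≈ 15.40°.
Then ∠M = 180° − ∠K − ∠L ≈ 32.60°.

∠M ≈ 32.60°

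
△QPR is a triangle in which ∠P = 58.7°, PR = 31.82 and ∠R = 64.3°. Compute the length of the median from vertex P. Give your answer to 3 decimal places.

m_P ≈ 28.773

The third angle is ∠Q = 180° − ∠P − ∠R = 57.00°.
Law of sines: RQ = PR·sin P/sin Q ≈ 32.419.
Law of sines: QP = PR·sin R/sin Q ≈ 34.188.
Median from P: ½√(2·QP² + 2·PR² − RQ²) ≈ 28.773.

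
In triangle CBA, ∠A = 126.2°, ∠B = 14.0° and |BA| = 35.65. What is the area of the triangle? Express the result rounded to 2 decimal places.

area ≈ 193.80

The third angle is ∠C = 180° − ∠B − ∠A = 39.80°.
Law of sines: |AC| = |BA|·sin B/sin C ≈ 13.473.
Law of sines: |CB| = |BA|·sin A/sin C ≈ 44.943.
Area = ½·|BA|·|AC|·sin A ≈ 193.8.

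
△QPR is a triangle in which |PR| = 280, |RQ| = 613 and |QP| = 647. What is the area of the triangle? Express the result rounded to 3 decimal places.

Semiperimeter s = (280 + 613 + 647)/2 = 770.
Heron's formula: area = √(770·490·157·123) ≈ 85358.

area ≈ 85358.305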